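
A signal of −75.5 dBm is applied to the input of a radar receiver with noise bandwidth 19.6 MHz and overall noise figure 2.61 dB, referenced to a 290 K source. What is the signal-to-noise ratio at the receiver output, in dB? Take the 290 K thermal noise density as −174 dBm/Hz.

Noise floor: N = −174 + 10 log₁₀(B) + NF
10 log₁₀(1.96×10⁷) = 72.92 dB
N = −174 + 72.92 + 2.61 = −98.47 dBm
SNR = P_sig − N = −75.5 − (−98.47) = 22.97 dB → 23.0 dB

23.0 dB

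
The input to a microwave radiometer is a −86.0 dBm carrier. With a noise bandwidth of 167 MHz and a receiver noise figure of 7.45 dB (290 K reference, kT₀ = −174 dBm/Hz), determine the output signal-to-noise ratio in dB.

Noise floor: N = −174 + 10 log₁₀(B) + NF
10 log₁₀(1.67×10⁸) = 82.23 dB
N = −174 + 82.23 + 7.45 = −84.32 dBm
SNR = P_sig − N = −86.0 − (−84.32) = −1.68 dB → −1.7 dB

−1.7 dB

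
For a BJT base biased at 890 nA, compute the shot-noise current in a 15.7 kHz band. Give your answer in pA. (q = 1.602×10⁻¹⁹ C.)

I_n = √(2qI·B)
2qI·B = 2 × 1.602×10⁻¹⁹ × 8.90×10⁻⁷ × 1.57×10⁴ = 4.48×10⁻²¹ A²
I_n = √(4.48×10⁻²¹) = 6.69×10⁻¹¹ A = 66.9 pA

66.9 pA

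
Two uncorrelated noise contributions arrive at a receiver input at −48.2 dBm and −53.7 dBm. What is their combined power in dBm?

Convert to linear, add, convert back:
P₁ = 1.51×10⁻⁸ W, P₂ = 4.27×10⁻⁹ W
P_tot = 1.94×10⁻⁸ W → 10 log₁₀(P_tot / 10⁻³) = −47.1 dBm

−47.1 dBm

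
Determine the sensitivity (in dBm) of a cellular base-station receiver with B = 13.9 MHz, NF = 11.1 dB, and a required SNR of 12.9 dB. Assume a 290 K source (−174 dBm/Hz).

Sensitivity = −174 + 10 log₁₀(B) + NF + SNR_min
= −174 + 71.43 + 11.1 + 12.9
= −78.57 dBm → −78.6 dBm

−78.6 dBm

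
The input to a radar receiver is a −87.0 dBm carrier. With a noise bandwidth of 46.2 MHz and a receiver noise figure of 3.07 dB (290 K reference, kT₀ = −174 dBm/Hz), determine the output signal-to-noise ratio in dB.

7.3 dB

Noise floor: N = −174 + 10 log₁₀(B) + NF
10 log₁₀(4.62×10⁷) = 76.65 dB
N = −174 + 76.65 + 3.07 = −94.28 dBm
SNR = P_sig − N = −87.0 − (−94.28) = 7.28 dB → 7.3 dB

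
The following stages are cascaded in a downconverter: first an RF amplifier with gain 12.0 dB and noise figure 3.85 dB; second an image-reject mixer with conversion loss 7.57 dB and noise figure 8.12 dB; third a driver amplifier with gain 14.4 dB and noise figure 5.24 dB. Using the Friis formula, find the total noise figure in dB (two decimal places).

5.58 dB

Convert to linear (a loss of L dB is a gain of −L dB): F_i = 10^(NF_i/10), G_i = 10^(G_i,dB/10)
  Stage 1: F_1 = 10^(3.85/10) = 2.427, G_1 = 10^(12.0/10) = 15.85
  Stage 2: F_2 = 10^(8.12/10) = 6.486, G_2 = 10^(−7.57/10) = 0.1750
  Stage 3: F_3 = 10^(5.24/10) = 3.342, G_3 = 10^(14.4/10) = 27.54
Friis cascade:
  F = 2.427 + (6.486 − 1)/15.85 + (3.342 − 1)/2.773 = 3.617
NF = 10 log₁₀(3.617) = 5.58 dB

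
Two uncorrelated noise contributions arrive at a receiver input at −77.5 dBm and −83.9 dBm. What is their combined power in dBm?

Convert to linear, add, convert back:
P₁ = 1.78×10⁻¹¹ W, P₂ = 4.07×10⁻¹² W
P_tot = 2.19×10⁻¹¹ W → 10 log₁₀(P_tot / 10⁻³) = −76.6 dBm

−76.6 dBm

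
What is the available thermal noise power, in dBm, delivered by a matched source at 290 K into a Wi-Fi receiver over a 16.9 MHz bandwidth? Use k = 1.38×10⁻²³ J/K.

P_n = kTB = 1.38×10⁻²³ × 290 × 1.69×10⁷ = 6.76×10⁻¹⁴ W
In dBm: 10 log₁₀(6.76×10⁻¹⁴ / 10⁻³) = −101.7 dBm

−101.7 dBm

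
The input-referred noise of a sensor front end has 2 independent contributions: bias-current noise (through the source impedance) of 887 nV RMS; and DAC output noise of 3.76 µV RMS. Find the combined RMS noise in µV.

3.86 µV

Uncorrelated sources add in power (mean-square): V_tot = √(ΣV_i²)
V_tot = √[(8.87×10⁻⁷)² + (3.76×10⁻⁶)²] = 3.86×10⁻⁶ V = 3.86 µV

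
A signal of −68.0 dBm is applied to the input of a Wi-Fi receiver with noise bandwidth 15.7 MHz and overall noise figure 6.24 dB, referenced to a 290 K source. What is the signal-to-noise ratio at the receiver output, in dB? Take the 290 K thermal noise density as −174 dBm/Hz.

Noise floor: N = −174 + 10 log₁₀(B) + NF
10 log₁₀(1.57×10⁷) = 71.96 dB
N = −174 + 71.96 + 6.24 = −95.80 dBm
SNR = P_sig − N = −68.0 − (−95.80) = 27.80 dB → 27.8 dB

27.8 dB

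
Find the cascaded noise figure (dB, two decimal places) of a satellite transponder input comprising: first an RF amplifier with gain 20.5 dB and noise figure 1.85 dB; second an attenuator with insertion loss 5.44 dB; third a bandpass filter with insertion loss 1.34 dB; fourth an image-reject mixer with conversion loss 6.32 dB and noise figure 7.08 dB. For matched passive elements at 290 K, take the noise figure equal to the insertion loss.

Convert to linear (a loss of L dB is a gain of −L dB): F_i = 10^(NF_i/10), G_i = 10^(G_i,dB/10)
  Stage 1: F_1 = 10^(1.85/10) = 1.531, G_1 = 10^(20.5/10) = 112.2
  Stage 2: F_2 = 10^(5.44/10) = 3.499, G_2 = 10^(−5.44/10) = 0.2858
  Stage 3: F_3 = 10^(1.34/10) = 1.361, G_3 = 10^(−1.34/10) = 0.7345
  Stage 4: F_4 = 10^(7.08/10) = 5.105, G_4 = 10^(−6.32/10) = 0.2333
Friis cascade:
  F = 1.531 + (3.499 − 1)/112.2 + (1.361 − 1)/32.06 + (5.105 − 1)/23.55 = 1.739
NF = 10 log₁₀(1.739) = 2.40 dB

2.40 dB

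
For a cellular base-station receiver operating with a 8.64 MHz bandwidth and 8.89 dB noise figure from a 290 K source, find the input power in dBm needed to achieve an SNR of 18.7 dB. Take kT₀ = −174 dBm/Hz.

−77.0 dBm

Sensitivity = −174 + 10 log₁₀(B) + NF + SNR_min
= −174 + 69.37 + 8.89 + 18.7
= −77.04 dBm → −77.0 dBm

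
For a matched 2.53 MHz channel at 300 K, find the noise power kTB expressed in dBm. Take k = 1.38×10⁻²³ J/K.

−109.8 dBm

P_n = kTB = 1.38×10⁻²³ × 300 × 2.53×10⁶ = 1.05×10⁻¹⁴ W
In dBm: 10 log₁₀(1.05×10⁻¹⁴ / 10⁻³) = −109.8 dBm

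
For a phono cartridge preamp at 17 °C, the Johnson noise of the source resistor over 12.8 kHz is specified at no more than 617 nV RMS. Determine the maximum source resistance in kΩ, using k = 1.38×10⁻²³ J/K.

T = 17 °C + 273.15 = 290.15 K
Johnson–Nyquist: V_n = √(4kTRB) ⇒ R = V_n² / (4kTB)
4kTB = 4 × 1.38×10⁻²³ × 290.15 × 1.28×10⁴ = 2.05×10⁻¹⁶
R = (6.17×10⁻⁷)² / 2.05×10⁻¹⁶ = 1.86×10³ Ω = 1.86 kΩ

1.86 kΩ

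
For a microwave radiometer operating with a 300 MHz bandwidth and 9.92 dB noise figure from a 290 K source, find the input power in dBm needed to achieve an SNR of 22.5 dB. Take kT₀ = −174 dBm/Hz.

Sensitivity = −174 + 10 log₁₀(B) + NF + SNR_min
= −174 + 84.77 + 9.92 + 22.5
= −56.81 dBm → −56.8 dBm

−56.8 dBm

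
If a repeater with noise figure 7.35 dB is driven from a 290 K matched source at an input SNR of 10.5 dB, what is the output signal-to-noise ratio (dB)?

3.15 dB

By definition F = SNR_in/SNR_out, so in dB: SNR_out = SNR_in − NF
SNR_out = 10.5 − 7.35 = 3.15 dB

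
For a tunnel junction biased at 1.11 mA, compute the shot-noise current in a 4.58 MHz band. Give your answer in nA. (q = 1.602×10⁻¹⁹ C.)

40.4 nA

I_n = √(2qI·B)
2qI·B = 2 × 1.602×10⁻¹⁹ × 1.11×10⁻³ × 4.58×10⁶ = 1.63×10⁻¹⁵ A²
I_n = √(1.63×10⁻¹⁵) = 4.04×10⁻⁸ A = 40.4 nA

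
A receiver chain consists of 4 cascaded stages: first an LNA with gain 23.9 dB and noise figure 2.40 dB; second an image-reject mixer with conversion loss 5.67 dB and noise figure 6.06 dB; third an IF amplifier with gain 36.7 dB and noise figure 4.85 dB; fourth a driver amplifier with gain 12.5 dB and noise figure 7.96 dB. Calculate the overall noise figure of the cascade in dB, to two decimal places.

2.51 dB

Convert to linear (a loss of L dB is a gain of −L dB): F_i = 10^(NF_i/10), G_i = 10^(G_i,dB/10)
  Stage 1: F_1 = 10^(2.40/10) = 1.738, G_1 = 10^(23.9/10) = 245.5
  Stage 2: F_2 = 10^(6.06/10) = 4.036, G_2 = 10^(−5.67/10) = 0.2710
  Stage 3: F_3 = 10^(4.85/10) = 3.055, G_3 = 10^(36.7/10) = 4677
  Stage 4: F_4 = 10^(7.96/10) = 6.252, G_4 = 10^(12.5/10) = 17.78
Friis cascade:
  F = 1.738 + (4.036 − 1)/245.5 + (3.055 − 1)/66.53 + (6.252 − 1)/3.112×10⁵ = 1.781
NF = 10 log₁₀(1.781) = 2.51 dB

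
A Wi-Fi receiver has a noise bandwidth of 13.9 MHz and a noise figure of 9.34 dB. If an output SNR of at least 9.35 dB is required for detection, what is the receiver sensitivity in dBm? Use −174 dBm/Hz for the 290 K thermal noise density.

−83.9 dBm

Sensitivity = −174 + 10 log₁₀(B) + NF + SNR_min
= −174 + 71.43 + 9.34 + 9.35
= −83.88 dBm → −83.9 dBm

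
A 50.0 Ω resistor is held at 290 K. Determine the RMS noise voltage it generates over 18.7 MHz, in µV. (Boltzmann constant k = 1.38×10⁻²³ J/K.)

V_n = √(4kTRB)
4kTRB = 4 × 1.38×10⁻²³ × 290 × 5.00×10¹ × 1.87×10⁷ = 1.50×10⁻¹¹ V²
V_n = √(1.50×10⁻¹¹) = 3.87×10⁻⁶ V = 3.87 µV

3.87 µV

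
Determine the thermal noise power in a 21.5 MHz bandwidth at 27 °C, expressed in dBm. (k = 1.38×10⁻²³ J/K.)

−100.5 dBm

T = 27 °C + 273.15 = 300.15 K
P_n = kTB = 1.38×10⁻²³ × 300.15 × 2.15×10⁷ = 8.91×10⁻¹⁴ W
In dBm: 10 log₁₀(8.91×10⁻¹⁴ / 10⁻³) = −100.5 dBm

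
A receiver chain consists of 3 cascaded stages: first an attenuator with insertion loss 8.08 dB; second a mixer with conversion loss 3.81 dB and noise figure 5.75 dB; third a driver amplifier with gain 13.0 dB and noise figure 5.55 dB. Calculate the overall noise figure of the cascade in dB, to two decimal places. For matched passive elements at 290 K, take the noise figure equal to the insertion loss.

Convert to linear (a loss of L dB is a gain of −L dB): F_i = 10^(NF_i/10), G_i = 10^(G_i,dB/10)
  Stage 1: F_1 = 10^(8.08/10) = 6.427, G_1 = 10^(−8.08/10) = 0.1556
  Stage 2: F_2 = 10^(5.75/10) = 3.758, G_2 = 10^(−3.81/10) = 0.4159
  Stage 3: F_3 = 10^(5.55/10) = 3.589, G_3 = 10^(13.0/10) = 19.95
Friis cascade:
  F = 6.427 + (3.758 − 1)/0.1556 + (3.589 − 1)/0.06471 = 64.16
NF = 10 log₁₀(64.16) = 18.07 dB

18.07 dB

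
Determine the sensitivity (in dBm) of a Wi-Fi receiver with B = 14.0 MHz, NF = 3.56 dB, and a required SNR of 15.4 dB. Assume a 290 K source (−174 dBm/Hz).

Sensitivity = −174 + 10 log₁₀(B) + NF + SNR_min
= −174 + 71.46 + 3.56 + 15.4
= −83.58 dBm → −83.6 dBm

−83.6 dBm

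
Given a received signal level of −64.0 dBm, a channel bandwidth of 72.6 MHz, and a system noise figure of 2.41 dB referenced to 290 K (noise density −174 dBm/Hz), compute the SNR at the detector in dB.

29.0 dB

Noise floor: N = −174 + 10 log₁₀(B) + NF
10 log₁₀(7.26×10⁷) = 78.61 dB
N = −174 + 78.61 + 2.41 = −92.98 dBm
SNR = P_sig − N = −64.0 − (−92.98) = 28.98 dB → 29.0 dB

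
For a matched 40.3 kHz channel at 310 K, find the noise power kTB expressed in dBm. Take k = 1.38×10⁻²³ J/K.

P_n = kTB = 1.38×10⁻²³ × 310 × 4.03×10⁴ = 1.72×10⁻¹⁶ W
In dBm: 10 log₁₀(1.72×10⁻¹⁶ / 10⁻³) = −127.6 dBm

−127.6 dBm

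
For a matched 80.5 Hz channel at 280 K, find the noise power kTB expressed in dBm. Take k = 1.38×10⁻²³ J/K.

−155.1 dBm

P_n = kTB = 1.38×10⁻²³ × 280 × 8.05×10¹ = 3.11×10⁻¹⁹ W
In dBm: 10 log₁₀(3.11×10⁻¹⁹ / 10⁻³) = −155.1 dBm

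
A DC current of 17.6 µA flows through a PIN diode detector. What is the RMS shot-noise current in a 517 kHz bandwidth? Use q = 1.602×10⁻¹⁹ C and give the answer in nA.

I_n = √(2qI·B)
2qI·B = 2 × 1.602×10⁻¹⁹ × 1.76×10⁻⁵ × 5.17×10⁵ = 2.92×10⁻¹⁸ A²
I_n = √(2.92×10⁻¹⁸) = 1.71×10⁻⁹ A = 1.71 nA

1.71 nA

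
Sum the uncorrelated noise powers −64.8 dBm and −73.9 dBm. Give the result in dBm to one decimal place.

Convert to linear, add, convert back:
P₁ = 3.31×10⁻¹⁰ W, P₂ = 4.07×10⁻¹¹ W
P_tot = 3.72×10⁻¹⁰ W → 10 log₁₀(P_tot / 10⁻³) = −64.3 dBm

−64.3 dBm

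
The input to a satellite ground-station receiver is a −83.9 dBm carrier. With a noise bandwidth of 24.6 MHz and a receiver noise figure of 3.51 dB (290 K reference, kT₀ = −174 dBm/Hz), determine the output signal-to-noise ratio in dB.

12.7 dB

Noise floor: N = −174 + 10 log₁₀(B) + NF
10 log₁₀(2.46×10⁷) = 73.91 dB
N = −174 + 73.91 + 3.51 = −96.58 dBm
SNR = P_sig − N = −83.9 − (−96.58) = 12.68 dB → 12.7 dB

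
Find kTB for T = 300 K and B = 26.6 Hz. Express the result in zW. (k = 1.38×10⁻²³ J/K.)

P_n = kTB = 1.38×10⁻²³ × 300 × 2.66×10¹ = 1.10×10⁻¹⁹ W = 110 zW

110 zW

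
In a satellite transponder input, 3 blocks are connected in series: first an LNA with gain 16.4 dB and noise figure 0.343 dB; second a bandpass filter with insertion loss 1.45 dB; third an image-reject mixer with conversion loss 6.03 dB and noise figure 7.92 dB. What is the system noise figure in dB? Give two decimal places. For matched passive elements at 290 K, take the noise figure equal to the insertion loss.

Convert to linear (a loss of L dB is a gain of −L dB): F_i = 10^(NF_i/10), G_i = 10^(G_i,dB/10)
  Stage 1: F_1 = 10^(0.343/10) = 1.082, G_1 = 10^(16.4/10) = 43.65
  Stage 2: F_2 = 10^(1.45/10) = 1.396, G_2 = 10^(−1.45/10) = 0.7161
  Stage 3: F_3 = 10^(7.92/10) = 6.194, G_3 = 10^(−6.03/10) = 0.2495
Friis cascade:
  F = 1.082 + (1.396 − 1)/43.65 + (6.194 − 1)/31.26 = 1.257
NF = 10 log₁₀(1.257) = 0.99 dB

0.99 dB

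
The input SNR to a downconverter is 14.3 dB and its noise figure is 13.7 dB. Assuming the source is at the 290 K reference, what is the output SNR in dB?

By definition F = SNR_in/SNR_out, so in dB: SNR_out = SNR_in − NF
SNR_out = 14.3 − 13.7 = 0.6 dB

0.6 dB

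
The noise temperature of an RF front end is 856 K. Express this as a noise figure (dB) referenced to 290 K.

F = 1 + T_e/T₀ = 1 + 856/290 = 3.95172
NF = 10 log₁₀(3.95172) = 5.97 dB

5.97 dB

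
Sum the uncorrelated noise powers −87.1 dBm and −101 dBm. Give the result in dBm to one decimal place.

Convert to linear, add, convert back:
P₁ = 1.95×10⁻¹² W, P₂ = 7.94×10⁻¹⁴ W
P_tot = 2.03×10⁻¹² W → 10 log₁₀(P_tot / 10⁻³) = −86.9 dBm

−86.9 dBm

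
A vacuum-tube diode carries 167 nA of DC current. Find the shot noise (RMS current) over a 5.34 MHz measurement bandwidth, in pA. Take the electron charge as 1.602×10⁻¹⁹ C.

535 pA

I_n = √(2qI·B)
2qI·B = 2 × 1.602×10⁻¹⁹ × 1.67×10⁻⁷ × 5.34×10⁶ = 2.86×10⁻¹⁹ A²
I_n = √(2.86×10⁻¹⁹) = 5.35×10⁻¹⁰ A = 535 pA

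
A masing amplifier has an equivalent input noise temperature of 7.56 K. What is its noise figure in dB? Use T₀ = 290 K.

F = 1 + T_e/T₀ = 1 + 7.56/290 = 1.02607
NF = 10 log₁₀(1.02607) = 0.112 dB

0.112 dB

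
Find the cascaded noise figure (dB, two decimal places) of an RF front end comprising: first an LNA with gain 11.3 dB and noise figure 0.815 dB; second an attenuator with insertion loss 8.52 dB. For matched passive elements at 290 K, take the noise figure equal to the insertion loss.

2.20 dB

Convert to linear (a loss of L dB is a gain of −L dB): F_i = 10^(NF_i/10), G_i = 10^(G_i,dB/10)
  Stage 1: F_1 = 10^(0.815/10) = 1.206, G_1 = 10^(11.3/10) = 13.49
  Stage 2: F_2 = 10^(8.52/10) = 7.112, G_2 = 10^(−8.52/10) = 0.1406
Friis cascade:
  F = 1.206 + (7.112 − 1)/13.49 = 1.660
NF = 10 log₁₀(1.660) = 2.20 dB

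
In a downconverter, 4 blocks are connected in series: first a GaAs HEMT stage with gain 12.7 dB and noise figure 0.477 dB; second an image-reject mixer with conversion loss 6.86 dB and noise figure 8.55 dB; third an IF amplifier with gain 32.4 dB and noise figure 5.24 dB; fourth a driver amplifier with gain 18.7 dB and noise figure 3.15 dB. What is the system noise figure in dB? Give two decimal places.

Convert to linear (a loss of L dB is a gain of −L dB): F_i = 10^(NF_i/10), G_i = 10^(G_i,dB/10)
  Stage 1: F_1 = 10^(0.477/10) = 1.116, G_1 = 10^(12.7/10) = 18.62
  Stage 2: F_2 = 10^(8.55/10) = 7.161, G_2 = 10^(−6.86/10) = 0.2061
  Stage 3: F_3 = 10^(5.24/10) = 3.342, G_3 = 10^(32.4/10) = 1738
  Stage 4: F_4 = 10^(3.15/10) = 2.065, G_4 = 10^(18.7/10) = 74.13
Friis cascade:
  F = 1.116 + (7.161 − 1)/18.62 + (3.342 − 1)/3.837 + (2.065 − 1)/6668 = 2.057
NF = 10 log₁₀(2.057) = 3.13 dB

3.13 dB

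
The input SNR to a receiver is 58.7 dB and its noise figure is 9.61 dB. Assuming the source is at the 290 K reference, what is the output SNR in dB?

49.09 dB

By definition F = SNR_in/SNR_out, so in dB: SNR_out = SNR_in − NF
SNR_out = 58.7 − 9.61 = 49.09 dB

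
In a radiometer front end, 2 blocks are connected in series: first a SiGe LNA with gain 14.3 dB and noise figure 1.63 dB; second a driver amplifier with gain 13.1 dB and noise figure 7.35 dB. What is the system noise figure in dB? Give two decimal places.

2.10 dB

Convert to linear (a loss of L dB is a gain of −L dB): F_i = 10^(NF_i/10), G_i = 10^(G_i,dB/10)
  Stage 1: F_1 = 10^(1.63/10) = 1.455, G_1 = 10^(14.3/10) = 26.92
  Stage 2: F_2 = 10^(7.35/10) = 5.433, G_2 = 10^(13.1/10) = 20.42
Friis cascade:
  F = 1.455 + (5.433 − 1)/26.92 = 1.620
NF = 10 log₁₀(1.620) = 2.10 dB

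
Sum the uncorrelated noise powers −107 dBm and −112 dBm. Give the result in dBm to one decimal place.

Convert to linear, add, convert back:
P₁ = 2.00×10⁻¹⁴ W, P₂ = 6.31×10⁻¹⁵ W
P_tot = 2.63×10⁻¹⁴ W → 10 log₁₀(P_tot / 10⁻³) = −105.8 dBm

−105.8 dBm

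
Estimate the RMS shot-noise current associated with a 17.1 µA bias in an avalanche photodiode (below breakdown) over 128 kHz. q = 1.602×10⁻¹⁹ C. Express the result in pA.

837 pA

I_n = √(2qI·B)
2qI·B = 2 × 1.602×10⁻¹⁹ × 1.71×10⁻⁵ × 1.28×10⁵ = 7.01×10⁻¹⁹ A²
I_n = √(7.01×10⁻¹⁹) = 8.37×10⁻¹⁰ A = 837 pA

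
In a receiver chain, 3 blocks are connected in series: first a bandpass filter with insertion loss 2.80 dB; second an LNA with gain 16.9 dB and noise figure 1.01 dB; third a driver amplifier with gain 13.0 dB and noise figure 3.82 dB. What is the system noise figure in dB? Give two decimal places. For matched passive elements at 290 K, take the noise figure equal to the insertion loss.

Convert to linear (a loss of L dB is a gain of −L dB): F_i = 10^(NF_i/10), G_i = 10^(G_i,dB/10)
  Stage 1: F_1 = 10^(2.80/10) = 1.905, G_1 = 10^(−2.80/10) = 0.5248
  Stage 2: F_2 = 10^(1.01/10) = 1.262, G_2 = 10^(16.9/10) = 48.98
  Stage 3: F_3 = 10^(3.82/10) = 2.410, G_3 = 10^(13.0/10) = 19.95
Friis cascade:
  F = 1.905 + (1.262 − 1)/0.5248 + (2.410 − 1)/25.70 = 2.459
NF = 10 log₁₀(2.459) = 3.91 dB

3.91 dB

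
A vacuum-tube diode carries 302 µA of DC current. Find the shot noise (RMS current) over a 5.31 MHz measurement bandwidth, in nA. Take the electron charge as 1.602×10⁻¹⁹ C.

22.7 nA

I_n = √(2qI·B)
2qI·B = 2 × 1.602×10⁻¹⁹ × 3.02×10⁻⁴ × 5.31×10⁶ = 5.14×10⁻¹⁶ A²
I_n = √(5.14×10⁻¹⁶) = 2.27×10⁻⁸ A = 22.7 nA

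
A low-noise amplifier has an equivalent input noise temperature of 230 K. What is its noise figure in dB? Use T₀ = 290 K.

F = 1 + T_e/T₀ = 1 + 230/290 = 1.7931
NF = 10 log₁₀(1.7931) = 2.54 dB

2.54 dB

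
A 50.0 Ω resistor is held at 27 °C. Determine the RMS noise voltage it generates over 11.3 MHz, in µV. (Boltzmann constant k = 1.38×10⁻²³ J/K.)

3.06 µV

T = 27 °C + 273.15 = 300.15 K
V_n = √(4kTRB)
4kTRB = 4 × 1.38×10⁻²³ × 300.15 × 5.00×10¹ × 1.13×10⁷ = 9.36×10⁻¹² V²
V_n = √(9.36×10⁻¹²) = 3.06×10⁻⁶ V = 3.06 µV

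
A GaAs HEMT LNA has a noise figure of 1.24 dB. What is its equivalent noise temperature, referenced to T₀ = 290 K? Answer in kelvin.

F = 10^(1.24/10) = 1.33045
T_e = (F − 1)·T₀ = (1.33045 − 1) × 290 = 95.8 K

95.8 K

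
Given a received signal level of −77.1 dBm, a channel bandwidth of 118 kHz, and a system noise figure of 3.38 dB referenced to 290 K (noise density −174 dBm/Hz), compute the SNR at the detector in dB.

Noise floor: N = −174 + 10 log₁₀(B) + NF
10 log₁₀(1.18×10⁵) = 50.72 dB
N = −174 + 50.72 + 3.38 = −119.90 dBm
SNR = P_sig − N = −77.1 − (−119.90) = 42.80 dB → 42.8 dB

42.8 dB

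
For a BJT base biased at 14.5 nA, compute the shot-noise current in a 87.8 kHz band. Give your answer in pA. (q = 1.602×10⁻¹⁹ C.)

I_n = √(2qI·B)
2qI·B = 2 × 1.602×10⁻¹⁹ × 1.45×10⁻⁸ × 8.78×10⁴ = 4.08×10⁻²² A²
I_n = √(4.08×10⁻²²) = 2.02×10⁻¹¹ A = 20.2 pA

20.2 pA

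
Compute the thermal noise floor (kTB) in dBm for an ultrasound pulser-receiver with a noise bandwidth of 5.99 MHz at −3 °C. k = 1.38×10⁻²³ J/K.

−106.5 dBm

T = −3 °C + 273.15 = 270.15 K
P_n = kTB = 1.38×10⁻²³ × 270.15 × 5.99×10⁶ = 2.23×10⁻¹⁴ W
In dBm: 10 log₁₀(2.23×10⁻¹⁴ / 10⁻³) = −106.5 dBm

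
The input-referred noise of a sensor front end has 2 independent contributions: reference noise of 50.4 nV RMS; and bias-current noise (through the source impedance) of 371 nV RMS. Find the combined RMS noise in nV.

Uncorrelated sources add in power (mean-square): V_tot = √(ΣV_i²)
V_tot = √[(5.04×10⁻⁸)² + (3.71×10⁻⁷)²] = 3.74×10⁻⁷ V = 374 nV

374 nV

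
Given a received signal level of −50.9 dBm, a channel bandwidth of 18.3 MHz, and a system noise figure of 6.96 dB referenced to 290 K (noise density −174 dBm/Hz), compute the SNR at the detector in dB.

43.5 dB

Noise floor: N = −174 + 10 log₁₀(B) + NF
10 log₁₀(1.83×10⁷) = 72.62 dB
N = −174 + 72.62 + 6.96 = −94.42 dBm
SNR = P_sig − N = −50.9 − (−94.42) = 43.52 dB → 43.5 dB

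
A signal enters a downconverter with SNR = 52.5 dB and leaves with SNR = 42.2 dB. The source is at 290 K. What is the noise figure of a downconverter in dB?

NF (dB) = SNR_in(dB) − SNR_out(dB) when the source is at T₀
NF = 52.5 − 42.2 = 10.3 dB

10.3 dB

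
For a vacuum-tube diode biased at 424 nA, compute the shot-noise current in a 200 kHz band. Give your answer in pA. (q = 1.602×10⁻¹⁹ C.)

165 pA

I_n = √(2qI·B)
2qI·B = 2 × 1.602×10⁻¹⁹ × 4.24×10⁻⁷ × 2.00×10⁵ = 2.72×10⁻²⁰ A²
I_n = √(2.72×10⁻²⁰) = 1.65×10⁻¹⁰ A = 165 pA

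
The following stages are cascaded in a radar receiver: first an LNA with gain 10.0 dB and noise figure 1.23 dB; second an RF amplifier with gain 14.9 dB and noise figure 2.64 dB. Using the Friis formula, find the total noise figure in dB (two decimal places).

Convert to linear (a loss of L dB is a gain of −L dB): F_i = 10^(NF_i/10), G_i = 10^(G_i,dB/10)
  Stage 1: F_1 = 10^(1.23/10) = 1.327, G_1 = 10^(10.0/10) = 10.00
  Stage 2: F_2 = 10^(2.64/10) = 1.837, G_2 = 10^(14.9/10) = 30.90
Friis cascade:
  F = 1.327 + (1.837 − 1)/10.00 = 1.411
NF = 10 log₁₀(1.411) = 1.50 dB

1.50 dB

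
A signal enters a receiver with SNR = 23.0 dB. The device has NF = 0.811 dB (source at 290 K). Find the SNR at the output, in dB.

22.189 dB

By definition F = SNR_in/SNR_out, so in dB: SNR_out = SNR_in − NF
SNR_out = 23.0 − 0.811 = 22.189 dB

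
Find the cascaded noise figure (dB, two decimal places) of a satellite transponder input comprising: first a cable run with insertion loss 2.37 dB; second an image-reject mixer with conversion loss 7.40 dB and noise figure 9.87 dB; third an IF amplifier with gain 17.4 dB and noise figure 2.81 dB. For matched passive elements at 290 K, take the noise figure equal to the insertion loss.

Convert to linear (a loss of L dB is a gain of −L dB): F_i = 10^(NF_i/10), G_i = 10^(G_i,dB/10)
  Stage 1: F_1 = 10^(2.37/10) = 1.726, G_1 = 10^(−2.37/10) = 0.5794
  Stage 2: F_2 = 10^(9.87/10) = 9.705, G_2 = 10^(−7.40/10) = 0.1820
  Stage 3: F_3 = 10^(2.81/10) = 1.910, G_3 = 10^(17.4/10) = 54.95
Friis cascade:
  F = 1.726 + (9.705 − 1)/0.5794 + (1.910 − 1)/0.1054 = 25.38
NF = 10 log₁₀(25.38) = 14.04 dB

14.04 dB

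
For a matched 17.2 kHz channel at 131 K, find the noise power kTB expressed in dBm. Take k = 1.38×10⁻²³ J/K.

P_n = kTB = 1.38×10⁻²³ × 131 × 1.72×10⁴ = 3.11×10⁻¹⁷ W
In dBm: 10 log₁₀(3.11×10⁻¹⁷ / 10⁻³) = −135.1 dBm

−135.1 dBm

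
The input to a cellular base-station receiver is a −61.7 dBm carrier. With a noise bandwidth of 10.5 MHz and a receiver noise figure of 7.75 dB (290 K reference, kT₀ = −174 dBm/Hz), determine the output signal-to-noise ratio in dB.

Noise floor: N = −174 + 10 log₁₀(B) + NF
10 log₁₀(1.05×10⁷) = 70.21 dB
N = −174 + 70.21 + 7.75 = −96.04 dBm
SNR = P_sig − N = −61.7 − (−96.04) = 34.34 dB → 34.3 dB

34.3 dB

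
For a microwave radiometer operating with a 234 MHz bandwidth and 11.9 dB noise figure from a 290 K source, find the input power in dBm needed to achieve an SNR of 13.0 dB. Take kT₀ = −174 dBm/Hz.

−65.4 dBm

Sensitivity = −174 + 10 log₁₀(B) + NF + SNR_min
= −174 + 83.69 + 11.9 + 13.0
= −65.41 dBm → −65.4 dBm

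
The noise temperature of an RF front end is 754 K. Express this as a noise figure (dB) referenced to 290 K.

5.56 dB

F = 1 + T_e/T₀ = 1 + 754/290 = 3.6
NF = 10 log₁₀(3.6) = 5.56 dB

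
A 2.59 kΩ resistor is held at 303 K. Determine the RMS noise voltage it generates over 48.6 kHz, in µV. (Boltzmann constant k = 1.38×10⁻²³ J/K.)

V_n = √(4kTRB)
4kTRB = 4 × 1.38×10⁻²³ × 303 × 2.59×10³ × 4.86×10⁴ = 2.11×10⁻¹² V²
V_n = √(2.11×10⁻¹²) = 1.45×10⁻⁶ V = 1.45 µV

1.45 µV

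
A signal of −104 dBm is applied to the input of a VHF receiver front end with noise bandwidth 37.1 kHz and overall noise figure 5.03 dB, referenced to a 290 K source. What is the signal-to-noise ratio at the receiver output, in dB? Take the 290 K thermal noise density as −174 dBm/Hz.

Noise floor: N = −174 + 10 log₁₀(B) + NF
10 log₁₀(3.71×10⁴) = 45.69 dB
N = −174 + 45.69 + 5.03 = −123.28 dBm
SNR = P_sig − N = −104 − (−123.28) = 19.28 dB → 19.3 dB

19.3 dB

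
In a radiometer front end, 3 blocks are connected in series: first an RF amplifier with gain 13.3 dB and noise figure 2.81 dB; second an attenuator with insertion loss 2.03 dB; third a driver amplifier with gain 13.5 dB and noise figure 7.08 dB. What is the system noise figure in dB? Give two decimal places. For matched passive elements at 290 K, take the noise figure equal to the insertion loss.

3.51 dB

Convert to linear (a loss of L dB is a gain of −L dB): F_i = 10^(NF_i/10), G_i = 10^(G_i,dB/10)
  Stage 1: F_1 = 10^(2.81/10) = 1.910, G_1 = 10^(13.3/10) = 21.38
  Stage 2: F_2 = 10^(2.03/10) = 1.596, G_2 = 10^(−2.03/10) = 0.6266
  Stage 3: F_3 = 10^(7.08/10) = 5.105, G_3 = 10^(13.5/10) = 22.39
Friis cascade:
  F = 1.910 + (1.596 − 1)/21.38 + (5.105 − 1)/13.40 = 2.244
NF = 10 log₁₀(2.244) = 3.51 dB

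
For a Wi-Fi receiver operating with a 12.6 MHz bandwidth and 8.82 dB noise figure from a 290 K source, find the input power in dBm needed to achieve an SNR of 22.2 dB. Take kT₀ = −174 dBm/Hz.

Sensitivity = −174 + 10 log₁₀(B) + NF + SNR_min
= −174 + 71 + 8.82 + 22.2
= −71.98 dBm → −72.0 dBm

−72.0 dBm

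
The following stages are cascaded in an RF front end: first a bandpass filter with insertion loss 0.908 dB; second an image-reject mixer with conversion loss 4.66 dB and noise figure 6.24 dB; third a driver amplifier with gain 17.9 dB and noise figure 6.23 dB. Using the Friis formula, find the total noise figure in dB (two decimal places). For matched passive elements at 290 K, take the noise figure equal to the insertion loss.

Convert to linear (a loss of L dB is a gain of −L dB): F_i = 10^(NF_i/10), G_i = 10^(G_i,dB/10)
  Stage 1: F_1 = 10^(0.908/10) = 1.233, G_1 = 10^(−0.908/10) = 0.8113
  Stage 2: F_2 = 10^(6.24/10) = 4.207, G_2 = 10^(−4.66/10) = 0.3420
  Stage 3: F_3 = 10^(6.23/10) = 4.198, G_3 = 10^(17.9/10) = 61.66
Friis cascade:
  F = 1.233 + (4.207 − 1)/0.8113 + (4.198 − 1)/0.2775 = 16.71
NF = 10 log₁₀(16.71) = 12.23 dB

12.23 dB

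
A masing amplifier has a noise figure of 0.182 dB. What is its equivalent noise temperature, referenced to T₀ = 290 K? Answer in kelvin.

F = 10^(0.182/10) = 1.0428
T_e = (F − 1)·T₀ = (1.0428 − 1) × 290 = 12.4 K

12.4 K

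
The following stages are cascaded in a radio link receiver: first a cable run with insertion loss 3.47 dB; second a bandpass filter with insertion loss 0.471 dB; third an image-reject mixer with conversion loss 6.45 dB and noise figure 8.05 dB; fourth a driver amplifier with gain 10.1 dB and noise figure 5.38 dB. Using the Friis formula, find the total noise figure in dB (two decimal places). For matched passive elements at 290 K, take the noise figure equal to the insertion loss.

Convert to linear (a loss of L dB is a gain of −L dB): F_i = 10^(NF_i/10), G_i = 10^(G_i,dB/10)
  Stage 1: F_1 = 10^(3.47/10) = 2.223, G_1 = 10^(−3.47/10) = 0.4498
  Stage 2: F_2 = 10^(0.471/10) = 1.115, G_2 = 10^(−0.471/10) = 0.8972
  Stage 3: F_3 = 10^(8.05/10) = 6.383, G_3 = 10^(−6.45/10) = 0.2265
  Stage 4: F_4 = 10^(5.38/10) = 3.451, G_4 = 10^(10.1/10) = 10.23
Friis cascade:
  F = 2.223 + (1.115 − 1)/0.4498 + (6.383 − 1)/0.4036 + (3.451 − 1)/0.09139 = 42.64
NF = 10 log₁₀(42.64) = 16.30 dB

16.30 dB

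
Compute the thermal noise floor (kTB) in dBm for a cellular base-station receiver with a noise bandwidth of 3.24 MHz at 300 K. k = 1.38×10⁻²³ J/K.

−108.7 dBm

P_n = kTB = 1.38×10⁻²³ × 300 × 3.24×10⁶ = 1.34×10⁻¹⁴ W
In dBm: 10 log₁₀(1.34×10⁻¹⁴ / 10⁻³) = −108.7 dBm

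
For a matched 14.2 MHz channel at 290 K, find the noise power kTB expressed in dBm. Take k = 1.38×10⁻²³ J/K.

−102.5 dBm

P_n = kTB = 1.38×10⁻²³ × 290 × 1.42×10⁷ = 5.68×10⁻¹⁴ W
In dBm: 10 log₁₀(5.68×10⁻¹⁴ / 10⁻³) = −102.5 dBm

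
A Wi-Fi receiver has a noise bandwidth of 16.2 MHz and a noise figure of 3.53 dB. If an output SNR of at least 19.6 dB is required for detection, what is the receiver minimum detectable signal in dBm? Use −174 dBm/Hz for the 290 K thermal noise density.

Sensitivity = −174 + 10 log₁₀(B) + NF + SNR_min
= −174 + 72.1 + 3.53 + 19.6
= −78.77 dBm → −78.8 dBm

−78.8 dBm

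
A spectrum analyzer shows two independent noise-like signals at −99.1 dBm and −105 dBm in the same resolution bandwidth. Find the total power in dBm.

Convert to linear, add, convert back:
P₁ = 1.23×10⁻¹³ W, P₂ = 3.16×10⁻¹⁴ W
P_tot = 1.55×10⁻¹³ W → 10 log₁₀(P_tot / 10⁻³) = −98.1 dBm

−98.1 dBm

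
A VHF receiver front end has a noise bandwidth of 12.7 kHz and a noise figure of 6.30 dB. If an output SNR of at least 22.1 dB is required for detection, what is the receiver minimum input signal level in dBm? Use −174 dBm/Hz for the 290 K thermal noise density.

−104.6 dBm

Sensitivity = −174 + 10 log₁₀(B) + NF + SNR_min
= −174 + 41.04 + 6.30 + 22.1
= −104.56 dBm → −104.6 dBm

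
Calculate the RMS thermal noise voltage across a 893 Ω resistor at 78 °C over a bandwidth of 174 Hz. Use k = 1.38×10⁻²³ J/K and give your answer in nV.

54.9 nV

T = 78 °C + 273.15 = 351.15 K
V_n = √(4kTRB)
4kTRB = 4 × 1.38×10⁻²³ × 351.15 × 8.93×10² × 1.74×10² = 3.01×10⁻¹⁵ V²
V_n = √(3.01×10⁻¹⁵) = 5.49×10⁻⁸ V = 54.9 nV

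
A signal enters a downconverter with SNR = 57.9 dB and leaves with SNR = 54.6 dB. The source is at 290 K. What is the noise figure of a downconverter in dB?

3.3 dB

NF (dB) = SNR_in(dB) − SNR_out(dB) when the source is at T₀
NF = 57.9 − 54.6 = 3.3 dB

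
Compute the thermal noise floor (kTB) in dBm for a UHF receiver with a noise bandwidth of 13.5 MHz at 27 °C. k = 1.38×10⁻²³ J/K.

T = 27 °C + 273.15 = 300.15 K
P_n = kTB = 1.38×10⁻²³ × 300.15 × 1.35×10⁷ = 5.59×10⁻¹⁴ W
In dBm: 10 log₁₀(5.59×10⁻¹⁴ / 10⁻³) = −102.5 dBm

−102.5 dBm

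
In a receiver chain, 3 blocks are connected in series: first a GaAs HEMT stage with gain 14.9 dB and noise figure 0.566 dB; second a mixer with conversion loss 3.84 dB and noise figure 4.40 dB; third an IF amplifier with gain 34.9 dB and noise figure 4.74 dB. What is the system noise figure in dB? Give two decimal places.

1.31 dB

Convert to linear (a loss of L dB is a gain of −L dB): F_i = 10^(NF_i/10), G_i = 10^(G_i,dB/10)
  Stage 1: F_1 = 10^(0.566/10) = 1.139, G_1 = 10^(14.9/10) = 30.90
  Stage 2: F_2 = 10^(4.40/10) = 2.754, G_2 = 10^(−3.84/10) = 0.4130
  Stage 3: F_3 = 10^(4.74/10) = 2.979, G_3 = 10^(34.9/10) = 3090
Friis cascade:
  F = 1.139 + (2.754 − 1)/30.90 + (2.979 − 1)/12.76 = 1.351
NF = 10 log₁₀(1.351) = 1.31 dB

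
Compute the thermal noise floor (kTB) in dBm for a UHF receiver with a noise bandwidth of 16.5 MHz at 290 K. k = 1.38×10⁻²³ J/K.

−101.8 dBm

P_n = kTB = 1.38×10⁻²³ × 290 × 1.65×10⁷ = 6.60×10⁻¹⁴ W
In dBm: 10 log₁₀(6.60×10⁻¹⁴ / 10⁻³) = −101.8 dBm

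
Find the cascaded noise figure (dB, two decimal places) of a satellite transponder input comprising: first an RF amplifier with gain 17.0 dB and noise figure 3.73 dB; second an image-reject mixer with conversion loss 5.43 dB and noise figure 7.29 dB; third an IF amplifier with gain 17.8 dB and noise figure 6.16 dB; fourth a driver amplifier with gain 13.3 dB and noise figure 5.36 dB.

Convert to linear (a loss of L dB is a gain of −L dB): F_i = 10^(NF_i/10), G_i = 10^(G_i,dB/10)
  Stage 1: F_1 = 10^(3.73/10) = 2.360, G_1 = 10^(17.0/10) = 50.12
  Stage 2: F_2 = 10^(7.29/10) = 5.358, G_2 = 10^(−5.43/10) = 0.2864
  Stage 3: F_3 = 10^(6.16/10) = 4.130, G_3 = 10^(17.8/10) = 60.26
  Stage 4: F_4 = 10^(5.36/10) = 3.436, G_4 = 10^(13.3/10) = 21.38
Friis cascade:
  F = 2.360 + (5.358 − 1)/50.12 + (4.130 − 1)/14.35 + (3.436 − 1)/865.0 = 2.668
NF = 10 log₁₀(2.668) = 4.26 dB

4.26 dB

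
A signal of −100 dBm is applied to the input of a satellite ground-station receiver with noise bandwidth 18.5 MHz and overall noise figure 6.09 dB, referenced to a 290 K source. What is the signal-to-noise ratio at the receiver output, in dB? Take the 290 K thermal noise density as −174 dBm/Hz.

Noise floor: N = −174 + 10 log₁₀(B) + NF
10 log₁₀(1.85×10⁷) = 72.67 dB
N = −174 + 72.67 + 6.09 = −95.24 dBm
SNR = P_sig − N = −100 − (−95.24) = −4.76 dB → −4.8 dB

−4.8 dB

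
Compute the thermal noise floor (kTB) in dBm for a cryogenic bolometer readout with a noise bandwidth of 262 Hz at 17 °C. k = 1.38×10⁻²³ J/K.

−149.8 dBm

T = 17 °C + 273.15 = 290.15 K
P_n = kTB = 1.38×10⁻²³ × 290.15 × 2.62×10² = 1.05×10⁻¹⁸ W
In dBm: 10 log₁₀(1.05×10⁻¹⁸ / 10⁻³) = −149.8 dBm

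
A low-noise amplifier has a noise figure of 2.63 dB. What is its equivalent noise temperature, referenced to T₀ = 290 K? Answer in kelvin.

F = 10^(2.63/10) = 1.83231
T_e = (F − 1)·T₀ = (1.83231 − 1) × 290 = 241 K

241 K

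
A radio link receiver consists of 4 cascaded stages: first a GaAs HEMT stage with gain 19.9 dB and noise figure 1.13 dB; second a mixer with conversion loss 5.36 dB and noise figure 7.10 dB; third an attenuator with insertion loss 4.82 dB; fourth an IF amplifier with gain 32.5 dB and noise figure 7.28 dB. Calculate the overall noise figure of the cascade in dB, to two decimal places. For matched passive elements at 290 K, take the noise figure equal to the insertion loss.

Convert to linear (a loss of L dB is a gain of −L dB): F_i = 10^(NF_i/10), G_i = 10^(G_i,dB/10)
  Stage 1: F_1 = 10^(1.13/10) = 1.297, G_1 = 10^(19.9/10) = 97.72
  Stage 2: F_2 = 10^(7.10/10) = 5.129, G_2 = 10^(−5.36/10) = 0.2911
  Stage 3: F_3 = 10^(4.82/10) = 3.034, G_3 = 10^(−4.82/10) = 0.3296
  Stage 4: F_4 = 10^(7.28/10) = 5.346, G_4 = 10^(32.5/10) = 1778
Friis cascade:
  F = 1.297 + (5.129 − 1)/97.72 + (3.034 − 1)/28.44 + (5.346 − 1)/9.376 = 1.874
NF = 10 log₁₀(1.874) = 2.73 dB

2.73 dB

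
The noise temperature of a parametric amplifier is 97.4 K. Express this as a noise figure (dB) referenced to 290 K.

F = 1 + T_e/T₀ = 1 + 97.4/290 = 1.33586
NF = 10 log₁₀(1.33586) = 1.26 dB

1.26 dB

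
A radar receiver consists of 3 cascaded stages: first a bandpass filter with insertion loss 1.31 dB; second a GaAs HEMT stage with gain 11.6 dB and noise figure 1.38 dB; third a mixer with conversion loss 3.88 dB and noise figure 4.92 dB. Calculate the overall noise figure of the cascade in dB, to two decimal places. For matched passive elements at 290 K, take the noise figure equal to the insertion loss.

3.13 dB

Convert to linear (a loss of L dB is a gain of −L dB): F_i = 10^(NF_i/10), G_i = 10^(G_i,dB/10)
  Stage 1: F_1 = 10^(1.31/10) = 1.352, G_1 = 10^(−1.31/10) = 0.7396
  Stage 2: F_2 = 10^(1.38/10) = 1.374, G_2 = 10^(11.6/10) = 14.45
  Stage 3: F_3 = 10^(4.92/10) = 3.105, G_3 = 10^(−3.88/10) = 0.4093
Friis cascade:
  F = 1.352 + (1.374 − 1)/0.7396 + (3.105 − 1)/10.69 = 2.055
NF = 10 log₁₀(2.055) = 3.13 dB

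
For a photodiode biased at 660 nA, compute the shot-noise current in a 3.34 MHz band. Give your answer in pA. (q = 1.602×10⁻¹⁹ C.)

840 pA

I_n = √(2qI·B)
2qI·B = 2 × 1.602×10⁻¹⁹ × 6.60×10⁻⁷ × 3.34×10⁶ = 7.06×10⁻¹⁹ A²
I_n = √(7.06×10⁻¹⁹) = 8.40×10⁻¹⁰ A = 840 pA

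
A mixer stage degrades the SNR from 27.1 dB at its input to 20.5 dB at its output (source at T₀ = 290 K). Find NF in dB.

6.6 dB

NF (dB) = SNR_in(dB) − SNR_out(dB) when the source is at T₀
NF = 27.1 − 20.5 = 6.6 dB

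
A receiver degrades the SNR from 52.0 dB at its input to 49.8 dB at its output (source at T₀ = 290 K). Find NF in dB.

2.2 dB

NF (dB) = SNR_in(dB) − SNR_out(dB) when the source is at T₀
NF = 52.0 − 49.8 = 2.2 dB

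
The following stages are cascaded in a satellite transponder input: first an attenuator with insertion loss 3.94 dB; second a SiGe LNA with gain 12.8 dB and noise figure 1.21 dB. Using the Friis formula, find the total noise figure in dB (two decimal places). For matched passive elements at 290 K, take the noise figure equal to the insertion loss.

Convert to linear (a loss of L dB is a gain of −L dB): F_i = 10^(NF_i/10), G_i = 10^(G_i,dB/10)
  Stage 1: F_1 = 10^(3.94/10) = 2.477, G_1 = 10^(−3.94/10) = 0.4036
  Stage 2: F_2 = 10^(1.21/10) = 1.321, G_2 = 10^(12.8/10) = 19.05
Friis cascade:
  F = 2.477 + (1.321 − 1)/0.4036 = 3.273
NF = 10 log₁₀(3.273) = 5.15 dB

5.15 dB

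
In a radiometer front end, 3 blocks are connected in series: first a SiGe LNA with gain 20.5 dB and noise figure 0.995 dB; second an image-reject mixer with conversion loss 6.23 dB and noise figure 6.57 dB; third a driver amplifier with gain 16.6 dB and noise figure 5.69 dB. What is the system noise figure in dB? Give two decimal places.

Convert to linear (a loss of L dB is a gain of −L dB): F_i = 10^(NF_i/10), G_i = 10^(G_i,dB/10)
  Stage 1: F_1 = 10^(0.995/10) = 1.257, G_1 = 10^(20.5/10) = 112.2
  Stage 2: F_2 = 10^(6.57/10) = 4.539, G_2 = 10^(−6.23/10) = 0.2382
  Stage 3: F_3 = 10^(5.69/10) = 3.707, G_3 = 10^(16.6/10) = 45.71
Friis cascade:
  F = 1.257 + (4.539 − 1)/112.2 + (3.707 − 1)/26.73 = 1.390
NF = 10 log₁₀(1.390) = 1.43 dB

1.43 dB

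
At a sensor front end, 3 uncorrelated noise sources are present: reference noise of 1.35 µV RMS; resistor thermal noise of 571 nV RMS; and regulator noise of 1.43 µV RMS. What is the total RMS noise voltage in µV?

Uncorrelated sources add in power (mean-square): V_tot = √(ΣV_i²)
V_tot = √[(1.35×10⁻⁶)² + (5.71×10⁻⁷)² + (1.43×10⁻⁶)²] = 2.05×10⁻⁶ V = 2.05 µV

2.05 µV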